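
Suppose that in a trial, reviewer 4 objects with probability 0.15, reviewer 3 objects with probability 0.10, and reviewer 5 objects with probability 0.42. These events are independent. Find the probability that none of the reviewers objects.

0.4437

P(none) = (1 − 0.15) × (1 − 0.10) × (1 − 0.42) = 0.85 × 0.90 × 0.58 = 0.4437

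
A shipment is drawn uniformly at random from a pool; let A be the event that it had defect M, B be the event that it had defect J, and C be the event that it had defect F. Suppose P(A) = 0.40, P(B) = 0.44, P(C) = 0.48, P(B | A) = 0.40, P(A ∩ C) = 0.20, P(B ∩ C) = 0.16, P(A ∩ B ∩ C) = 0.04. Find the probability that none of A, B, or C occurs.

P(A ∩ B) = P(A)·P(B|A) = 0.40 × 0.40 = 0.16
By inclusion–exclusion:
P(A ∪ B ∪ C) = 0.40 + 0.44 + 0.48 − 0.16 − 0.20 − 0.16 + 0.04 = 0.84
P(none) = 1 − 0.84 = 0.16

0.16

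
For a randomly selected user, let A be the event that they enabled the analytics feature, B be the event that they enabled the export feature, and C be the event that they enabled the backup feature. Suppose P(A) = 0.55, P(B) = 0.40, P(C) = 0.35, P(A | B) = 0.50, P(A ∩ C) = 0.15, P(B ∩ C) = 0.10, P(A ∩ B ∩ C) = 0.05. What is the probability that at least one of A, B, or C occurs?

P(A ∩ B) = P(B)·P(A|B) = 0.40 × 0.50 = 0.20
Apply inclusion-exclusion:
P(A ∪ B ∪ C) = 0.55 + 0.40 + 0.35 − 0.20 − 0.15 − 0.10 + 0.05 = 0.90

0.90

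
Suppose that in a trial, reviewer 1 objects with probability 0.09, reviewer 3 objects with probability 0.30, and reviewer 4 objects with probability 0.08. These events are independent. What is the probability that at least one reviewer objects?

0.41396

P(none) = (1 − 0.09) × (1 − 0.30) × (1 − 0.08) = 0.91 × 0.70 × 0.92 = 0.58604
P(at least one) = 1 − 0.58604 = 0.41396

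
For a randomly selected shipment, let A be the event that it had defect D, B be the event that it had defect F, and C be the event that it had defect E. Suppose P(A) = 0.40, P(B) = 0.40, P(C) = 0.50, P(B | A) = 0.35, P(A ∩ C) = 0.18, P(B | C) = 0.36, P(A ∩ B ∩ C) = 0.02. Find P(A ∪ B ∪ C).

0.82

P(A ∩ B) = P(A)·P(B|A) = 0.40 × 0.35 = 0.14
P(B ∩ C) = P(C)·P(B|C) = 0.50 × 0.36 = 0.18
By inclusion-exclusion,
P(A ∪ B ∪ C) = 0.40 + 0.40 + 0.50 − 0.14 − 0.18 − 0.18 + 0.02 = 0.82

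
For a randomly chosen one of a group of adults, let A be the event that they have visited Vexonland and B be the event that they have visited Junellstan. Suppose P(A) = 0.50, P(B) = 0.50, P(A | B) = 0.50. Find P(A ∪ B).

0.75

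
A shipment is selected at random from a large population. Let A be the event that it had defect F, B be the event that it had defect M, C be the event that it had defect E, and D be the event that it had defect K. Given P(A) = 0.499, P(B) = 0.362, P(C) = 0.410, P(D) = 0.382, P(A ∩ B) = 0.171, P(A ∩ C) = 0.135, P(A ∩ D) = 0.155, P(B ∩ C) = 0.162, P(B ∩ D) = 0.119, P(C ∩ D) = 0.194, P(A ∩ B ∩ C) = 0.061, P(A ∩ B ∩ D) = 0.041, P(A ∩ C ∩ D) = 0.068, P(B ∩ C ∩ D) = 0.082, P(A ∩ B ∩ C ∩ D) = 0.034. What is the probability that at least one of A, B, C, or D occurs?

0.935

Apply inclusion-exclusion:
P(A ∪ B ∪ C ∪ D) = 0.499 + 0.362 + 0.410 + 0.382 − 0.171 − 0.135 − 0.155 − 0.162 − 0.119 − 0.194 + 0.061 + 0.041 + 0.068 + 0.082 − 0.034 = 0.935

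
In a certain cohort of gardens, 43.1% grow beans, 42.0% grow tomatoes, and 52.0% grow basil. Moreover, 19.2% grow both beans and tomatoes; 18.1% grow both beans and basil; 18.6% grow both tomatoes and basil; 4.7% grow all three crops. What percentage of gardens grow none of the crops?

14.1%

By inclusion–exclusion:
P(union) = 43.1 + 42.0 + 52.0 − 19.2 − 18.1 − 18.6 + 4.7 = 85.9%
P(none) = 100% − 85.9% = 14.1%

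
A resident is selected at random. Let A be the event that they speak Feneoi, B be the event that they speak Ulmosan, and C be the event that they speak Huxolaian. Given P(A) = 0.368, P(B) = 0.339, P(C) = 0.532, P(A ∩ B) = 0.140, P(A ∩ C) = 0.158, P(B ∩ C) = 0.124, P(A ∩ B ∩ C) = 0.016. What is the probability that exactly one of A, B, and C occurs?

0.443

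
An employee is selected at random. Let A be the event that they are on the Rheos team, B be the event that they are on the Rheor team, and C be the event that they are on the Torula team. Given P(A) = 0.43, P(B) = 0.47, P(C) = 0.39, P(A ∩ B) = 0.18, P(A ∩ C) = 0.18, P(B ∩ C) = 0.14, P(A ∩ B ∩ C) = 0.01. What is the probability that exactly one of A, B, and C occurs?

0.32

By inclusion–exclusion (exactly-one form):
P(exactly one) = 0.43 + 0.47 + 0.39 − 2·0.18 − 2·0.18 − 2·0.14 + 3·0.01 = 0.32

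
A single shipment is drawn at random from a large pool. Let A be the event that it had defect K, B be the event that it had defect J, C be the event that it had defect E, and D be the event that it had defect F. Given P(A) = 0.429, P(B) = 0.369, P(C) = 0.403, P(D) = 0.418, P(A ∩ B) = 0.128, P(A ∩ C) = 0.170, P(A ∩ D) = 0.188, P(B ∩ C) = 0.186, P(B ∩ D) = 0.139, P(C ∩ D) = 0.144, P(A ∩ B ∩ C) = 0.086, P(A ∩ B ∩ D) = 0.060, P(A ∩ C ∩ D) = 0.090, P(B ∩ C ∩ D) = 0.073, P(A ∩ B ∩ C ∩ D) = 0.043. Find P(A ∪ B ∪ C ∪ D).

0.930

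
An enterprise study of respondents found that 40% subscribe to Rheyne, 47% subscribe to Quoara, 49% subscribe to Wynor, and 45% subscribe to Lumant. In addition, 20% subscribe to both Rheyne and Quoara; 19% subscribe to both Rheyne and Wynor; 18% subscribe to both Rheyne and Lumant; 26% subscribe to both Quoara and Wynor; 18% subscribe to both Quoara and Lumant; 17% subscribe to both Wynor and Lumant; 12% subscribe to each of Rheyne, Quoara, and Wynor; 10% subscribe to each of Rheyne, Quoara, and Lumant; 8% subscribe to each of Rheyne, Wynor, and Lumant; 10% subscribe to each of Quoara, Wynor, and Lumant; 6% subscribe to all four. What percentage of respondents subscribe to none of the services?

Using inclusion–exclusion:
P(≥1) = 40 + 47 + 49 + 45 − 20 − 19 − 18 − 26 − 18 − 17 + 12 + 10 + 8 + 10 − 6 = 97%
P(none) = 100% − 97% = 3%

3%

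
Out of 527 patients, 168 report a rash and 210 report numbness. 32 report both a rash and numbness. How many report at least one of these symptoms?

By inclusion-exclusion,
N(≥1) = 168 + 210 − 32 = 346

346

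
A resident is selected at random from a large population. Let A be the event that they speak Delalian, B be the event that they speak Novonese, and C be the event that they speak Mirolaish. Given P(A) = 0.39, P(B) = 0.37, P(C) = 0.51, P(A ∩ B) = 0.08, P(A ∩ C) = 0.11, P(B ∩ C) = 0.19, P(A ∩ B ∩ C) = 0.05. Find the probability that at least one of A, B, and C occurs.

By inclusion–exclusion:
P(A ∪ B ∪ C) = 0.39 + 0.37 + 0.51 − 0.08 − 0.11 − 0.19 + 0.05 = 0.94

0.94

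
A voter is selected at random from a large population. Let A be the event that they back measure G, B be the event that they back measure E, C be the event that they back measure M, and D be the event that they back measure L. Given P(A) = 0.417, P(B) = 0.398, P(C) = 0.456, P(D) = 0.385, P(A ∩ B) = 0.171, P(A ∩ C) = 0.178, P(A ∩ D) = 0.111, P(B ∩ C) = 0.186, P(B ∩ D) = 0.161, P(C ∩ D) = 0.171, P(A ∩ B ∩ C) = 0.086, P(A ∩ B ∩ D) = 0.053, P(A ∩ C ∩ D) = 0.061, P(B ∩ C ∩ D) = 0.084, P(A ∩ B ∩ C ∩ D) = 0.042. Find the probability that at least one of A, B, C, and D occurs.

0.920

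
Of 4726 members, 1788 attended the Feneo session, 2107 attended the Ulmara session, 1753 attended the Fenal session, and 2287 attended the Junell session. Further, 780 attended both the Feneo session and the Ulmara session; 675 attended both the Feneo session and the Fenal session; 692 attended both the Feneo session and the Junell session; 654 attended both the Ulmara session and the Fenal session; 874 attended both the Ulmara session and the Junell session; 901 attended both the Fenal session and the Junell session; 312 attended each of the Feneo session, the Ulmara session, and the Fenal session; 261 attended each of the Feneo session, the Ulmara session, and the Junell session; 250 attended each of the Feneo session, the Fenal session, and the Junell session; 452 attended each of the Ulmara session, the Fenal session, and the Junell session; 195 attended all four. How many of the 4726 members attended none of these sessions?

287

By inclusion-exclusion,
|union| = 1788 + 2107 + 1753 + 2287 − 780 − 675 − 692 − 654 − 874 − 901 + 312 + 261 + 250 + 452 − 195 = 4439
None: 4726 − 4439 = 287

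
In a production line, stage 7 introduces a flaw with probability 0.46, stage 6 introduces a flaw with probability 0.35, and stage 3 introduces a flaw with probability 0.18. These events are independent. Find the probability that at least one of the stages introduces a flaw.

P(none) = (1 − 0.46) × (1 − 0.35) × (1 − 0.18) = 0.54 × 0.65 × 0.82 = 0.28782
P(at least one) = 1 − 0.28782 = 0.71218

0.71218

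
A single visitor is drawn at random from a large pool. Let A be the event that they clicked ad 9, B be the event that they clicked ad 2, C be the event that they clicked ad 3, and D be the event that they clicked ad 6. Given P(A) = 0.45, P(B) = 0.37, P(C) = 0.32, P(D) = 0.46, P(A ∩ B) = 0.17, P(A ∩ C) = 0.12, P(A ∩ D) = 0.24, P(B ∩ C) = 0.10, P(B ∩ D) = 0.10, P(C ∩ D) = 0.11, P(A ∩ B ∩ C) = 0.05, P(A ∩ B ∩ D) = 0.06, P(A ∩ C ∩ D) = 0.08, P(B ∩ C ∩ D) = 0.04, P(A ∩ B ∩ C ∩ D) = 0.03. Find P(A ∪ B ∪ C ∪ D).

Apply inclusion-exclusion:
P(A ∪ B ∪ C ∪ D) = 0.45 + 0.37 + 0.32 + 0.46 − 0.17 − 0.12 − 0.24 − 0.10 − 0.10 − 0.11 + 0.05 + 0.06 + 0.08 + 0.04 − 0.03 = 0.96

0.96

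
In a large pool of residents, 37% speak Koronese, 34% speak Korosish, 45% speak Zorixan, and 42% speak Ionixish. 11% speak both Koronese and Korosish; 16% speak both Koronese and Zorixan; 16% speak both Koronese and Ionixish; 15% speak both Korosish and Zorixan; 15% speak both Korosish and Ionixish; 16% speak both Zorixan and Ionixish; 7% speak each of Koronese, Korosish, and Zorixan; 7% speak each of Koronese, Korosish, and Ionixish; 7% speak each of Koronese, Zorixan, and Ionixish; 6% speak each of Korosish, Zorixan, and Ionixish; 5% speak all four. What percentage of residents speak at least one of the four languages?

91%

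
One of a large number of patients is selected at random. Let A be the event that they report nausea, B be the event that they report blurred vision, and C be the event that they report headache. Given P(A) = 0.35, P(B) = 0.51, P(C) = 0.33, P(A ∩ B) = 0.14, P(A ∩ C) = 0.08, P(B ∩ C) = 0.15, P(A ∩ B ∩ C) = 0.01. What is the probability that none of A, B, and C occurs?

0.17

P(A ∪ B ∪ C) = 0.35 + 0.51 + 0.33 − 0.14 − 0.08 − 0.15 + 0.01 = 0.83
P(none) = 1 − 0.83 = 0.17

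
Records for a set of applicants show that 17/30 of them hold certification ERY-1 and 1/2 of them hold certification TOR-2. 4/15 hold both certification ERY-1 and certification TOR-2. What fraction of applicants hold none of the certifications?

1/5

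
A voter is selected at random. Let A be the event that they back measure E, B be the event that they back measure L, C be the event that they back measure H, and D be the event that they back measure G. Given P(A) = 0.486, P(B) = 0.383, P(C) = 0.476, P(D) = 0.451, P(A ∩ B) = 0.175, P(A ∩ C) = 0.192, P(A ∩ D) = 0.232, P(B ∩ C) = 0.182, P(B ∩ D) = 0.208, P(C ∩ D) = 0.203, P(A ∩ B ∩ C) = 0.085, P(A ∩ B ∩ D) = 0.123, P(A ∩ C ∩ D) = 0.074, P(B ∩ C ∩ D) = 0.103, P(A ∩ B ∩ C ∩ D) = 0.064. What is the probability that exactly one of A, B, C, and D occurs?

0.311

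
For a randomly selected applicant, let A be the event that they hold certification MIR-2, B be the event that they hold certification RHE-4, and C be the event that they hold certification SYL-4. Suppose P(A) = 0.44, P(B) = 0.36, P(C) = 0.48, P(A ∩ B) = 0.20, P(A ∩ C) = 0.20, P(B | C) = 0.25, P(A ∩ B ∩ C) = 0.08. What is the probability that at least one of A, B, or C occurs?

P(B ∩ C) = P(C)·P(B|C) = 0.48 × 0.25 = 0.12
Inclusion–exclusion gives
P(A ∪ B ∪ C) = 0.44 + 0.36 + 0.48 − 0.20 − 0.20 − 0.12 + 0.08 = 0.84

0.84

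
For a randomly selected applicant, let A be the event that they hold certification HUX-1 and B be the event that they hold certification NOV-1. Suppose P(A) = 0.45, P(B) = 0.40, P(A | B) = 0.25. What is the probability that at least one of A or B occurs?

P(A ∩ B) = P(B)·P(A|B) = 0.40 × 0.25 = 0.10
Inclusion–exclusion gives
P(A ∪ B) = 0.45 + 0.40 − 0.10 = 0.75

0.75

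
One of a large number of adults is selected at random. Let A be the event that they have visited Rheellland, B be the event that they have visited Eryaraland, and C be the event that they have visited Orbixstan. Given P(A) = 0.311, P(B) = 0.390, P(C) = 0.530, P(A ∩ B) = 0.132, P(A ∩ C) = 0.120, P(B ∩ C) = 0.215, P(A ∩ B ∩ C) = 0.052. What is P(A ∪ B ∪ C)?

0.816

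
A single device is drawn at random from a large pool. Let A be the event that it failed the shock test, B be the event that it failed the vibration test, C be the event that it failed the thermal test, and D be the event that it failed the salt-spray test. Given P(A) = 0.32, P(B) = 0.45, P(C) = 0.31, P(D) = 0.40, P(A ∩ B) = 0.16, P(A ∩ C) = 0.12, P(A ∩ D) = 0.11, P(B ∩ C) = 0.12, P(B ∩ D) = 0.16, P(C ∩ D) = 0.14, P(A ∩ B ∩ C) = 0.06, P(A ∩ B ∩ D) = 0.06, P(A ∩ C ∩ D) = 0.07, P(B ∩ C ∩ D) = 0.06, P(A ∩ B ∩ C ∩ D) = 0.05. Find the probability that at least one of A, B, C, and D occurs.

0.87

By inclusion-exclusion,
P(A ∪ B ∪ C ∪ D) = 0.32 + 0.45 + 0.31 + 0.40 − 0.16 − 0.12 − 0.11 − 0.12 − 0.16 − 0.14 + 0.06 + 0.06 + 0.07 + 0.06 − 0.05 = 0.87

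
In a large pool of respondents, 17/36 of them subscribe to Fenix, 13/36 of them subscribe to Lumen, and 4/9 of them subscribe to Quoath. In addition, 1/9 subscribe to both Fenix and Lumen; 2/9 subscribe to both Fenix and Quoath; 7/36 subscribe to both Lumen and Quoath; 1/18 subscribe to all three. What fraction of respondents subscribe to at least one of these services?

Inclusion–exclusion gives
P(union) = 17/36 + 13/36 + 4/9 − 1/9 − 2/9 − 7/36 + 1/18 = 29/36

29/36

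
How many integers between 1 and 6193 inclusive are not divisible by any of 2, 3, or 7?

1770

3096 + 2064 + 884 − 1032 − 442 − 294 + 147 = 4423
6193 − 4423 = 1770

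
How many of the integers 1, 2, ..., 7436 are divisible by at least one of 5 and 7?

2337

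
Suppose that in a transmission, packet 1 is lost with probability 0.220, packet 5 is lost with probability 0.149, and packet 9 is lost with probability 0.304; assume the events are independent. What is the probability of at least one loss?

0.53800912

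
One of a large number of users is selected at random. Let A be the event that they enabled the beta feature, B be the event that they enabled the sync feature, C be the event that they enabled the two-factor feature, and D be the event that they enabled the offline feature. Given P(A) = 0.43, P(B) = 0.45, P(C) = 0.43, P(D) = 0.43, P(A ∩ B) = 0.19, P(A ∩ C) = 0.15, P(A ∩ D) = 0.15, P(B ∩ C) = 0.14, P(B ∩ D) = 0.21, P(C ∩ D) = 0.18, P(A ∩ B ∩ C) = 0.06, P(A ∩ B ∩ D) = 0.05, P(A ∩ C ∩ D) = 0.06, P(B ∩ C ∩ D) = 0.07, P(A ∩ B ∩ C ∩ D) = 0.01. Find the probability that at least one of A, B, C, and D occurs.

0.95

P(A ∪ B ∪ C ∪ D) = 0.43 + 0.45 + 0.43 + 0.43 − 0.19 − 0.15 − 0.15 − 0.14 − 0.21 − 0.18 + 0.06 + 0.05 + 0.06 + 0.07 − 0.01 = 0.95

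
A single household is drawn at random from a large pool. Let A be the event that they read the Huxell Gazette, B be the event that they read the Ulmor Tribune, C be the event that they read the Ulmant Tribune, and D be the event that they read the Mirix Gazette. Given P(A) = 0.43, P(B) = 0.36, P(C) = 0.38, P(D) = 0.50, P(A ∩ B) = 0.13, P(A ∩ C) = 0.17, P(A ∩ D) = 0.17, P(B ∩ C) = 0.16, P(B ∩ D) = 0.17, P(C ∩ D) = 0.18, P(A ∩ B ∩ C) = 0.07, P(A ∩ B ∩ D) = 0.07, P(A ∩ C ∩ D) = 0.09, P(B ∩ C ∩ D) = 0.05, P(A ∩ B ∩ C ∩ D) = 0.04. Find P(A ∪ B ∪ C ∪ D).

P(A ∪ B ∪ C ∪ D) = 0.43 + 0.36 + 0.38 + 0.50 − 0.13 − 0.17 − 0.17 − 0.16 − 0.17 − 0.18 + 0.07 + 0.07 + 0.09 + 0.05 − 0.04 = 0.93

0.93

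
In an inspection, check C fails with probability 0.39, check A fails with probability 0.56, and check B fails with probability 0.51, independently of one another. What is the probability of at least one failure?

P(none) = (1 − 0.39) × (1 − 0.56) × (1 − 0.51) = 0.61 × 0.44 × 0.49 = 0.131516
P(at least one) = 1 − 0.131516 = 0.868484

0.868484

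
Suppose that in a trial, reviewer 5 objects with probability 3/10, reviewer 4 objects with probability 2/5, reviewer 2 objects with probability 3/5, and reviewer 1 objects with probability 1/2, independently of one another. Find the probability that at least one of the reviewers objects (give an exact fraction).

229/250

P(none) = (1 − 3/10) × (1 − 2/5) × (1 − 3/5) × (1 − 1/2) = 7/10 × 3/5 × 2/5 × 1/2 = 21/250
P(at least one) = 1 − 21/250 = 229/250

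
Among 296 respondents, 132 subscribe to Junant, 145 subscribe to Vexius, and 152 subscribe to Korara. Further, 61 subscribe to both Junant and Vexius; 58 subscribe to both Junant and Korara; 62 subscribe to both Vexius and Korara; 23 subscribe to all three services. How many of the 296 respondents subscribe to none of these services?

25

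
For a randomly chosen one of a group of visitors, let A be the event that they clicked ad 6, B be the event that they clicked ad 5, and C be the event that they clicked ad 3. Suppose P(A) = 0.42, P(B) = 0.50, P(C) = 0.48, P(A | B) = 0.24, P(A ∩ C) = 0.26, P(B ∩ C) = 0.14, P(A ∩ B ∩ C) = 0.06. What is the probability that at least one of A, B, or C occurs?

P(A ∩ B) = P(B)·P(A|B) = 0.50 × 0.24 = 0.12
P(A ∪ B ∪ C) = 0.42 + 0.50 + 0.48 − 0.12 − 0.26 − 0.14 + 0.06 = 0.94

0.94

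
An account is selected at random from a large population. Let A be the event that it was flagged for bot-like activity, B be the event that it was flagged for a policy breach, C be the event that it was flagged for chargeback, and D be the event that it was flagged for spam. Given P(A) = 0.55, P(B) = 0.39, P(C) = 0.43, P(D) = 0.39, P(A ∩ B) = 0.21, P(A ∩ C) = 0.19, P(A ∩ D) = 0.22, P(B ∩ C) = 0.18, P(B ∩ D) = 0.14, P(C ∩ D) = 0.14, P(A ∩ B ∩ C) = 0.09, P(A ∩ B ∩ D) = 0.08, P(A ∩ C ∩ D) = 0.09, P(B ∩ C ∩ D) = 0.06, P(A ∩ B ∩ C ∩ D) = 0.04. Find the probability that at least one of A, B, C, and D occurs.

0.96

P(A ∪ B ∪ C ∪ D) = 0.55 + 0.39 + 0.43 + 0.39 − 0.21 − 0.19 − 0.22 − 0.18 − 0.14 − 0.14 + 0.09 + 0.08 + 0.09 + 0.06 − 0.04 = 0.96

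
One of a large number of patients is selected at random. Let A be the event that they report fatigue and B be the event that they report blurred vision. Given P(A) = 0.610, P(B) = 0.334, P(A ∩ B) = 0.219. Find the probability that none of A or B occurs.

By inclusion-exclusion,
P(A ∪ B) = 0.610 + 0.334 − 0.219 = 0.725
P(none) = 1 − 0.725 = 0.275

0.275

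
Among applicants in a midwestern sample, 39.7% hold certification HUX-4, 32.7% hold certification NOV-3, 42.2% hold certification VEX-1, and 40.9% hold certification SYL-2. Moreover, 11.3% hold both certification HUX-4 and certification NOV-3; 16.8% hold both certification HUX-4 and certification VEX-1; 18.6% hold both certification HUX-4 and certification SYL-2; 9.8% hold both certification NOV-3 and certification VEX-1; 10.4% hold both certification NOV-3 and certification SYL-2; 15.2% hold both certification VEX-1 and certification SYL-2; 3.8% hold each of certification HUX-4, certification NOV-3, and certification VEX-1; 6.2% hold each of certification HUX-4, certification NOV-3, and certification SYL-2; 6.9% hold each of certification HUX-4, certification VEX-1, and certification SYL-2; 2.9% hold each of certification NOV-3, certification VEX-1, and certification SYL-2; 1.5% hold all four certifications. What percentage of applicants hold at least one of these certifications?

91.7%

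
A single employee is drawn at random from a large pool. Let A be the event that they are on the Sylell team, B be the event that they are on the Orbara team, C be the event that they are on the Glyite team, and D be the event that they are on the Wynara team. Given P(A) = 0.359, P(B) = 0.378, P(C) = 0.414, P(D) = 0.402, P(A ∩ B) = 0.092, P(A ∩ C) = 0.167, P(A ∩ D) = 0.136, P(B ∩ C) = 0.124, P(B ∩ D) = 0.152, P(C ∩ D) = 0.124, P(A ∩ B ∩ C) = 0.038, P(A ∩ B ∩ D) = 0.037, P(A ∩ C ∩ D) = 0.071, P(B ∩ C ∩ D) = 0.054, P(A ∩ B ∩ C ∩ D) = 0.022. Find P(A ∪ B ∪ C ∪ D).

By inclusion-exclusion,
P(A ∪ B ∪ C ∪ D) = 0.359 + 0.378 + 0.414 + 0.402 − 0.092 − 0.167 − 0.136 − 0.124 − 0.152 − 0.124 + 0.038 + 0.037 + 0.071 + 0.054 − 0.022 = 0.936

0.936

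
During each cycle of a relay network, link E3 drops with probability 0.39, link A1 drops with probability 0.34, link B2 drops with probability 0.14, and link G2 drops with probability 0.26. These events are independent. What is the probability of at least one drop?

0.74378536

Since the events are independent, P(none) is the product of the individual non-occurrence probabilities.
P(none) = (1 − 0.39) × (1 − 0.34) × (1 − 0.14) × (1 − 0.26) = 0.61 × 0.66 × 0.86 × 0.74 = 0.25621464
P(at least one) = 1 − 0.25621464 = 0.74378536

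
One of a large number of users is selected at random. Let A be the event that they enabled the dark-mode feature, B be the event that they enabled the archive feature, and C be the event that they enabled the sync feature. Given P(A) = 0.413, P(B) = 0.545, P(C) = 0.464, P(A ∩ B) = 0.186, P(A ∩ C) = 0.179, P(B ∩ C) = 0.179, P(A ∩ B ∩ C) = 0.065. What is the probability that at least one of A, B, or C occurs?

P(A ∪ B ∪ C) = 0.413 + 0.545 + 0.464 − 0.186 − 0.179 − 0.179 + 0.065 = 0.943

0.943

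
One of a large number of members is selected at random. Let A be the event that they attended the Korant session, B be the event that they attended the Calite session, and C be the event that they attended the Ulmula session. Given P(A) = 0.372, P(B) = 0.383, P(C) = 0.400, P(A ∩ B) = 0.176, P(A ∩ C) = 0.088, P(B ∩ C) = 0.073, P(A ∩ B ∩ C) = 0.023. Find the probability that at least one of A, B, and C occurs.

0.841

P(A ∪ B ∪ C) = 0.372 + 0.383 + 0.400 − 0.176 − 0.088 − 0.073 + 0.023 = 0.841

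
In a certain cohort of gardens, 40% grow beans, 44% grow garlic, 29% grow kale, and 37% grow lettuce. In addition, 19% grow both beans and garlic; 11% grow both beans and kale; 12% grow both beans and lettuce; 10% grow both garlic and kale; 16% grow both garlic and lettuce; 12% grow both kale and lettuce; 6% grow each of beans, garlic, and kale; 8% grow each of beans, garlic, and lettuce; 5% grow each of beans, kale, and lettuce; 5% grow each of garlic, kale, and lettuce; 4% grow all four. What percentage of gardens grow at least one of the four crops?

P(≥1) = 40 + 44 + 29 + 37 − 19 − 11 − 12 − 10 − 16 − 12 + 6 + 8 + 5 + 5 − 4 = 90%

90%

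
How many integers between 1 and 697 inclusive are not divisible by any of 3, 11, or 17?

397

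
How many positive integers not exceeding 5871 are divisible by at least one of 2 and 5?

3522

By inclusion-exclusion,
2935 + 1174 − 587 = 3522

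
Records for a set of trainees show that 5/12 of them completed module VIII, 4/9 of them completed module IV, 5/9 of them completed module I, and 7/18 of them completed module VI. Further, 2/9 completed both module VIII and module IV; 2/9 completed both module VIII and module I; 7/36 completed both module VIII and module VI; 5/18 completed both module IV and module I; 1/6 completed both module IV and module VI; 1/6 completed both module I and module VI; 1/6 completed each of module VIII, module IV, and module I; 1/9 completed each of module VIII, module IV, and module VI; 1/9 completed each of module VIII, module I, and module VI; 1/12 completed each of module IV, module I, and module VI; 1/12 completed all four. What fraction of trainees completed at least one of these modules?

17/18

By inclusion-exclusion,
P(union) = 5/12 + 4/9 + 5/9 + 7/18 − 2/9 − 2/9 − 7/36 − 5/18 − 1/6 − 1/6 + 1/6 + 1/9 + 1/9 + 1/12 − 1/12 = 17/18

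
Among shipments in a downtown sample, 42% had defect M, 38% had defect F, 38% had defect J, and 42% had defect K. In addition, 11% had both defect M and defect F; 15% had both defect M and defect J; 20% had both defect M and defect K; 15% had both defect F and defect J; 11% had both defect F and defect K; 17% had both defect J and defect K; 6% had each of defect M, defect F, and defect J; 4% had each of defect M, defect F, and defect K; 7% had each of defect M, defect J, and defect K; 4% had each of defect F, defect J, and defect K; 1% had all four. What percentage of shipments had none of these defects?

9%

Using inclusion–exclusion:
P(union) = 42 + 38 + 38 + 42 − 11 − 15 − 20 − 15 − 11 − 17 + 6 + 4 + 7 + 4 − 1 = 91%
P(none) = 100% − 91% = 9%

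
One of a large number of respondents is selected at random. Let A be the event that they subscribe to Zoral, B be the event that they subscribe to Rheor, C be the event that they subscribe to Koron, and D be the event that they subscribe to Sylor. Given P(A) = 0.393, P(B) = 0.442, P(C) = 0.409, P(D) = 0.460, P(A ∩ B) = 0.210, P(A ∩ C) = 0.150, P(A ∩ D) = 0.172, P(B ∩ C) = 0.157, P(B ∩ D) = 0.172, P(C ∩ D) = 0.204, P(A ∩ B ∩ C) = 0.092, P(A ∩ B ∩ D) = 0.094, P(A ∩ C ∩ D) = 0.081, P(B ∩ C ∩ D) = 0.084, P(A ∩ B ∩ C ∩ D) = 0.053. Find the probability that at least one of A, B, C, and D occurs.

P(A ∪ B ∪ C ∪ D) = 0.393 + 0.442 + 0.409 + 0.460 − 0.210 − 0.150 − 0.172 − 0.157 − 0.172 − 0.204 + 0.092 + 0.094 + 0.081 + 0.084 − 0.053 = 0.937

0.937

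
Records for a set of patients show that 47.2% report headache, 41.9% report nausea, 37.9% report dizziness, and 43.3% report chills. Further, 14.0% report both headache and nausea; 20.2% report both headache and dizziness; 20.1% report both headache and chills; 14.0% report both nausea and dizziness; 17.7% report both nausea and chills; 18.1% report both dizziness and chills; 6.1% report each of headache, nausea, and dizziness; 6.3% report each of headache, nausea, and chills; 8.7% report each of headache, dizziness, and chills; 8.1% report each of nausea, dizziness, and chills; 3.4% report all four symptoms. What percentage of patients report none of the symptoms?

By inclusion-exclusion,
P(at least one) = 47.2 + 41.9 + 37.9 + 43.3 − 14.0 − 20.2 − 20.1 − 14.0 − 17.7 − 18.1 + 6.1 + 6.3 + 8.7 + 8.1 − 3.4 = 92.0%
P(none) = 100% − 92.0% = 8.0%

8.0%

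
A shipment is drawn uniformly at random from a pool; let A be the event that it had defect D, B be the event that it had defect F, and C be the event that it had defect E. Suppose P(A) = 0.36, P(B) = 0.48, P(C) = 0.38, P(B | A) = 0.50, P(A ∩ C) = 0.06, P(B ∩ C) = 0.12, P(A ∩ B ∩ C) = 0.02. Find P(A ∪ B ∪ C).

0.88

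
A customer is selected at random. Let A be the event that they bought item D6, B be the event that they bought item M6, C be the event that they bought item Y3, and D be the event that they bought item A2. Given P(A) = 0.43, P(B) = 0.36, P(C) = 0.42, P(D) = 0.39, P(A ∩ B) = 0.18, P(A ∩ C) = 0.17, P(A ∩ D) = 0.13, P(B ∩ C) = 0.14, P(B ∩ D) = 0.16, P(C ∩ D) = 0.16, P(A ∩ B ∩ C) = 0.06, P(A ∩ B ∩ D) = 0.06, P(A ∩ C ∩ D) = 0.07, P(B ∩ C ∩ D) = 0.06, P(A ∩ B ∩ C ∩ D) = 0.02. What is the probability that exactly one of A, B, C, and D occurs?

0.39

Using the inclusion–exclusion count for exactly one event:
P(exactly one) = 0.43 + 0.36 + 0.42 + 0.39 − 2·0.18 − 2·0.17 − 2·0.13 − 2·0.14 − 2·0.16 − 2·0.16 + 3·0.06 + 3·0.06 + 3·0.07 + 3·0.06 − 4·0.02 = 0.39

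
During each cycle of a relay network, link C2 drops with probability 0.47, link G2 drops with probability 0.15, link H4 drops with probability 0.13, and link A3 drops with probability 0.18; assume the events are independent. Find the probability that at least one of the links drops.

P(none) = (1 − 0.47) × (1 − 0.15) × (1 − 0.13) × (1 − 0.18) = 0.53 × 0.85 × 0.87 × 0.82 = 0.3213867
P(at least one) = 1 − 0.3213867 = 0.6786133

0.6786133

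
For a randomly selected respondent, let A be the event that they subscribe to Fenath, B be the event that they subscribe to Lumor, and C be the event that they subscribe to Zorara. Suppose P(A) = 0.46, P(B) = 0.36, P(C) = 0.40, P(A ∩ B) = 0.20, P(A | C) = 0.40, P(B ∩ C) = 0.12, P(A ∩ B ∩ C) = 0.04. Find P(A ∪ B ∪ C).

0.78

P(A ∩ C) = P(C)·P(A|C) = 0.40 × 0.40 = 0.16
By inclusion–exclusion:
P(A ∪ B ∪ C) = 0.46 + 0.36 + 0.40 − 0.20 − 0.16 − 0.12 + 0.04 = 0.78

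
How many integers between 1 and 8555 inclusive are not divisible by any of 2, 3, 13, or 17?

Using inclusion–exclusion:
floor(8555/2) + floor(8555/3) + floor(8555/13) + floor(8555/17) − floor(8555/6) − floor(8555/26) − floor(8555/34) − floor(8555/39) − floor(8555/51) − floor(8555/221) + floor(8555/78) + floor(8555/102) + floor(8555/442) + floor(8555/663) − floor(8555/1326) = 4277 + 2851 + 658 + 503 − 1425 − 329 − 251 − 219 − 167 − 38 + 109 + 83 + 19 + 12 − 6 = 6077
8555 − 6077 = 2478

2478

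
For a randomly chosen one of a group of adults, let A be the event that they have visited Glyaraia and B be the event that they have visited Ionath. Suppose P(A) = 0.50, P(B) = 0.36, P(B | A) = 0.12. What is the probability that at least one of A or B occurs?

P(A ∩ B) = P(A)·P(B|A) = 0.50 × 0.12 = 0.06
P(A ∪ B) = 0.50 + 0.36 − 0.06 = 0.80

0.80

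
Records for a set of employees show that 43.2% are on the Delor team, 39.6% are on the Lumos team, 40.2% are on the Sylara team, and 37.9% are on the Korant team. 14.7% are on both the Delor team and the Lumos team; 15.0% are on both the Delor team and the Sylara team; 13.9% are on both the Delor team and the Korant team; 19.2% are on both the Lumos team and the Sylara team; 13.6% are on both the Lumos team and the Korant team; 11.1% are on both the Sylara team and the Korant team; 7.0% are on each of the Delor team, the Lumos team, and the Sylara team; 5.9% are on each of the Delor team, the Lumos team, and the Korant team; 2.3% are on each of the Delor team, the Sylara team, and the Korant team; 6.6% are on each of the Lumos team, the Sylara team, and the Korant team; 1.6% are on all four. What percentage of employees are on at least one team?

P(at least one) = 43.2 + 39.6 + 40.2 + 37.9 − 14.7 − 15.0 − 13.9 − 19.2 − 13.6 − 11.1 + 7.0 + 5.9 + 2.3 + 6.6 − 1.6 = 93.6%

93.6%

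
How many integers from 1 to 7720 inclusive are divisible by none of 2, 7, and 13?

3054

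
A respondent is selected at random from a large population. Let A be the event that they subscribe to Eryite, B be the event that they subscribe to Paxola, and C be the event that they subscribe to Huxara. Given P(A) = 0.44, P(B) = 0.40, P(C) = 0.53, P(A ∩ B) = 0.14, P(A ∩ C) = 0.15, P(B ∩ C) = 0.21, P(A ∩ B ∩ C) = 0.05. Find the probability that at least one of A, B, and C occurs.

0.92

P(A ∪ B ∪ C) = 0.44 + 0.40 + 0.53 − 0.14 − 0.15 − 0.21 + 0.05 = 0.92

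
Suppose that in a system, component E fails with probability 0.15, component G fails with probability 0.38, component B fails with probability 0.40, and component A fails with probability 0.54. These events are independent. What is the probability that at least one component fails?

P(none) = (1 − 0.15) × (1 − 0.38) × (1 − 0.40) × (1 − 0.54) = 0.85 × 0.62 × 0.60 × 0.46 = 0.145452
P(at least one) = 1 − 0.145452 = 0.854548

0.854548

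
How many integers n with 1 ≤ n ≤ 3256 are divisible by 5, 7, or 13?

Apply inclusion-exclusion:
651 + 465 + 250 − 93 − 50 − 35 + 7 = 1195

1195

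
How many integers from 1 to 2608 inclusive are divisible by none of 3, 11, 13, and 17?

⌊2608/3⌋ + ⌊2608/11⌋ + ⌊2608/13⌋ + ⌊2608/17⌋ − ⌊2608/33⌋ − ⌊2608/39⌋ − ⌊2608/51⌋ − ⌊2608/143⌋ − ⌊2608/187⌋ − ⌊2608/221⌋ + ⌊2608/429⌋ + ⌊2608/561⌋ + ⌊2608/663⌋ + ⌊2608/2431⌋ − ⌊2608/7293⌋ = 869 + 237 + 200 + 153 − 79 − 66 − 51 − 18 − 13 − 11 + 6 + 4 + 3 + 1 − 0 = 1235
2608 − 1235 = 1373

1373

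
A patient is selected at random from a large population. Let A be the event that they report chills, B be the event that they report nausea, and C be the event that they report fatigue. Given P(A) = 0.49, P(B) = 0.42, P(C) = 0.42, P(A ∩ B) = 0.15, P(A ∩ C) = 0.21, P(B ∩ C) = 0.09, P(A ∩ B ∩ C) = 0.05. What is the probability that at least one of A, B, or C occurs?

0.93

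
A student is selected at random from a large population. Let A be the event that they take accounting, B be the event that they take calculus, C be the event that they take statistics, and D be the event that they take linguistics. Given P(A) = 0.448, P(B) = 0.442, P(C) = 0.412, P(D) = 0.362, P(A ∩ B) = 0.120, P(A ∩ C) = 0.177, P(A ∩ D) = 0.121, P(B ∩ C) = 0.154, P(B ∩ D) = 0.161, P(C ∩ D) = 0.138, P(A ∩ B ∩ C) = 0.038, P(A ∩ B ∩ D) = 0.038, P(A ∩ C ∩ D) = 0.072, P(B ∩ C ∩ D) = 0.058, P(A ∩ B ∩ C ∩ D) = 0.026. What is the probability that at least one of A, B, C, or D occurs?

0.973

P(A ∪ B ∪ C ∪ D) = 0.448 + 0.442 + 0.412 + 0.362 − 0.120 − 0.177 − 0.121 − 0.154 − 0.161 − 0.138 + 0.038 + 0.038 + 0.072 + 0.058 − 0.026 = 0.973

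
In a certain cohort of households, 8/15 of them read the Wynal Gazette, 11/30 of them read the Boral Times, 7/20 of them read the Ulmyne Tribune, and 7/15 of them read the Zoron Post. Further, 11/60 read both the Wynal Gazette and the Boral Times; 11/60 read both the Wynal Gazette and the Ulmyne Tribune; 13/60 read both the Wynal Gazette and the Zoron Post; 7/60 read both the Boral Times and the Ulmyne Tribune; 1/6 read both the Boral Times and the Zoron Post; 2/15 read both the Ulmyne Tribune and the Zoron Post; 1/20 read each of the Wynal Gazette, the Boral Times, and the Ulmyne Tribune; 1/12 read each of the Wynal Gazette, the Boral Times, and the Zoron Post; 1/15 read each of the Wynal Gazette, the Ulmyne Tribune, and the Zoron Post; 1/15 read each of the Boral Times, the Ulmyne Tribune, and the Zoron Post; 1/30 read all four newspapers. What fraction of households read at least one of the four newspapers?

19/20

P(at least one) = 8/15 + 11/30 + 7/20 + 7/15 − 11/60 − 11/60 − 13/60 − 7/60 − 1/6 − 2/15 + 1/20 + 1/12 + 1/15 + 1/15 − 1/30 = 19/20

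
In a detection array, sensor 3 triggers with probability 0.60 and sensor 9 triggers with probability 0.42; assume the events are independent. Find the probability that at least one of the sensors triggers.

Independence gives P(none) = ∏(1 − pᵢ).
P(none) = (1 − 0.60) × (1 − 0.42) = 0.40 × 0.58 = 0.232
P(at least one) = 1 − 0.232 = 0.768

0.768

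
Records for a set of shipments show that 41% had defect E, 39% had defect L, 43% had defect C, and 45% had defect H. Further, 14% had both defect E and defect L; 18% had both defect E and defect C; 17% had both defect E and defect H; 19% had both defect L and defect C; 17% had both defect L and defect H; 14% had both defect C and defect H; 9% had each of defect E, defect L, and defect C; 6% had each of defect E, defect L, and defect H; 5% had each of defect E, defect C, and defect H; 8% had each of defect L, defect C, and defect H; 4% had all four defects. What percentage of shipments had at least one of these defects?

By inclusion-exclusion,
P(≥1) = 41 + 39 + 43 + 45 − 14 − 18 − 17 − 19 − 17 − 14 + 9 + 6 + 5 + 8 − 4 = 93%

93%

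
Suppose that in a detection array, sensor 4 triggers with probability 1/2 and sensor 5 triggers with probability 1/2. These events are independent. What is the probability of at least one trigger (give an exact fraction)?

3/4

P(none) = (1 − 1/2) × (1 − 1/2) = 1/2 × 1/2 = 1/4
P(at least one) = 1 − 1/4 = 3/4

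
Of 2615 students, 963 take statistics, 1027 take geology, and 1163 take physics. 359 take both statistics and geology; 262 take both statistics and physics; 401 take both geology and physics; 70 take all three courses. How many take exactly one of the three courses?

Using the inclusion–exclusion count for exactly one event:
|exactly one| = 963 + 1027 + 1163 − 2·359 − 2·262 − 2·401 + 3·70 = 1319

1319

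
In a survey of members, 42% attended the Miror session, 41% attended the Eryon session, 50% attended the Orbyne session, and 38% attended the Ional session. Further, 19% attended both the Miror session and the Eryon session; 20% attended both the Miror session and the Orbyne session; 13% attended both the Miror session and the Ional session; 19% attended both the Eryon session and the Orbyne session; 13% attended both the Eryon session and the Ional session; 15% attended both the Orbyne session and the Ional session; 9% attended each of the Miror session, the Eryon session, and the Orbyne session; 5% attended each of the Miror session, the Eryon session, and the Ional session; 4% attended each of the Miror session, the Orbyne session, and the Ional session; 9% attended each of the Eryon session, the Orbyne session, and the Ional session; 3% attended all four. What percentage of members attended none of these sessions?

P(≥1) = 42 + 41 + 50 + 38 − 19 − 20 − 13 − 19 − 13 − 15 + 9 + 5 + 4 + 9 − 3 = 96%
P(none) = 100% − 96% = 4%

4%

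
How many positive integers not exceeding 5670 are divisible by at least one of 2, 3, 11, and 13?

4084

2835 + 1890 + 515 + 436 − 945 − 257 − 218 − 171 − 145 − 39 + 85 + 72 + 19 + 13 − 6 = 4084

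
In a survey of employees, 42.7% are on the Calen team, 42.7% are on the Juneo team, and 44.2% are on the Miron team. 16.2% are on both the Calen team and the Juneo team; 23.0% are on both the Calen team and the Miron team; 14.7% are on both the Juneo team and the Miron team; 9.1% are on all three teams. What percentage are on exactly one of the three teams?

49.1%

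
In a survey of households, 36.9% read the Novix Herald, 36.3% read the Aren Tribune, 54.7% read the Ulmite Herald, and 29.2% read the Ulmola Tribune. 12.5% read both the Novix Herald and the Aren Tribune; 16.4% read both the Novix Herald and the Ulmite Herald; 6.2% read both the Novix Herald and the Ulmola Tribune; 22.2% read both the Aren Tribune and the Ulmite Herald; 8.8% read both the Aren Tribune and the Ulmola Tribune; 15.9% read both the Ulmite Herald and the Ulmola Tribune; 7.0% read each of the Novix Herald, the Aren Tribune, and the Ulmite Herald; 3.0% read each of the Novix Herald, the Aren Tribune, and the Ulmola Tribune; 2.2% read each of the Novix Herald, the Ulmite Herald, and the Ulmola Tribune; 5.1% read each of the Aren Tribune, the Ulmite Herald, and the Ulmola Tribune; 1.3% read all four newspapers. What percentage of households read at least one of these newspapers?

91.1%

P(union) = 36.9 + 36.3 + 54.7 + 29.2 − 12.5 − 16.4 − 6.2 − 22.2 − 8.8 − 15.9 + 7.0 + 3.0 + 2.2 + 5.1 − 1.3 = 91.1%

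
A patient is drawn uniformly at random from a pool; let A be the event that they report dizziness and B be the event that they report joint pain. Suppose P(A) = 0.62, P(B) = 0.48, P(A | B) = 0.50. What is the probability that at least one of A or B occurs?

0.86

P(A ∩ B) = P(B)·P(A|B) = 0.48 × 0.50 = 0.24
By inclusion-exclusion,
P(A ∪ B) = 0.62 + 0.48 − 0.24 = 0.86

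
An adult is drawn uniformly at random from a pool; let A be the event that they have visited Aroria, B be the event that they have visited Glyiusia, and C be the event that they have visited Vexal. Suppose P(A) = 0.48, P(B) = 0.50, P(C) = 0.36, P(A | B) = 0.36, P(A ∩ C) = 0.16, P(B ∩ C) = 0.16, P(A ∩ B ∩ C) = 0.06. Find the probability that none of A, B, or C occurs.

P(A ∩ B) = P(B)·P(A|B) = 0.50 × 0.36 = 0.18
P(A ∪ B ∪ C) = 0.48 + 0.50 + 0.36 − 0.18 − 0.16 − 0.16 + 0.06 = 0.90
P(none) = 1 − 0.90 = 0.10

0.10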